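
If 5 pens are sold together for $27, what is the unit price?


Total cost: $27
Number of items: 5
Unit price: $27 / 5 = $5.40

$5.40


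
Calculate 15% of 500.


Convert percentage to decimal:
15% = 0.15
Multiply:
500 x 0.15 = 75

75


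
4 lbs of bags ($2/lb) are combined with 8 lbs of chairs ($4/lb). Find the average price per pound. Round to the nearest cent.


Cost of bags:
4 x $2 = $8
Cost of chairs:
8 x $4 = $32
Total cost: $8 + $32 = $40
Total weight: 12 lbs
Average: $40 / 12 = $3.3333... ≈ $3.33/lb

$3.33/lb


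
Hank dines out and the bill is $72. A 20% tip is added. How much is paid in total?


Calculate the tip:
20% of $72 = $14.40
Add tip to meal cost:
$72 + $14.40 = $86.40

$86.40


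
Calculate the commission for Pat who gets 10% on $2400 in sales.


Convert rate to decimal:
10% = 0.1
Multiply by sales:
$2400 x 0.1 = $240

$240


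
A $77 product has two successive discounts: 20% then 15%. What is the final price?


First discount:
20% of $77 = $15.40
Price after first discount:
$77 - $15.40 = $61.60
Second discount:
15% of $61.60 = $9.24
Final price:
$61.60 - $9.24 = $52.36

$52.36


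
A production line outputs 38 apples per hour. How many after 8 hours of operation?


Production rate: 38 apples per hour
Time: 8 hours
Total: 38 x 8 = 304 apples

304 apples


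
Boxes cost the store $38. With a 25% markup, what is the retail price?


Calculate the markup amount:
25% of $38 = $9.50
Add to cost:
$38 + $9.50 = $47.50

$47.50


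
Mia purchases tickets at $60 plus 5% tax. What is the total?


Calculate the tax:
5% of $60 = $3
Add tax to price:
$60 + $3 = $63

$63


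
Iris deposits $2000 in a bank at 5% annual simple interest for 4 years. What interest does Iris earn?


Use the formula I = P x R x T / 100
P x R x T = 2000 x 5 x 4 = 40000
I = 40000 / 100 = $400

$400


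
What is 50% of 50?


Convert percentage to decimal:
50% = 0.5
Multiply:
50 x 0.5 = 25

25


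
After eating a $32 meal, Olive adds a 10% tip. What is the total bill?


Calculate the tip:
10% of $32 = $3.20
Add tip to meal cost:
$32 + $3.20 = $35.20

$35.20


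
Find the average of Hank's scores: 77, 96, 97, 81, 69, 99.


Add the scores:
77 + 96 + 97 + 81 + 69 + 99 = 519
Divide by the number of tests:
519 / 6 = 86.5

86.5


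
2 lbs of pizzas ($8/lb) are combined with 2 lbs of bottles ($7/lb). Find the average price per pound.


Cost of pizzas:
2 x $8 = $16
Cost of bottles:
2 x $7 = $14
Total cost: $16 + $14 = $30
Total weight: 4 lbs
Average: $30 / 4 = $7.50/lb

$7.50/lb


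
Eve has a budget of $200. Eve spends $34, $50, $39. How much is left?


Add up expenses:
$34 + $50 + $39 = $123
Subtract from budget:
$200 - $123 = $77

$77


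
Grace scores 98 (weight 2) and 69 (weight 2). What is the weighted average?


Weighted sum:
2 x 98 + 2 x 69 = 334
Total weight:
2 + 2 = 4
Weighted average:
334 / 4 = 83.5

83.5


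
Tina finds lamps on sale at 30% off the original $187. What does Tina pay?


Calculate the discount amount:
30% of $187 = $56.10
Subtract from original:
$187 - $56.10 = $130.90

$130.90


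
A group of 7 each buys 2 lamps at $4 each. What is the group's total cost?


Cost per person:
2 x $4 = $8
Group total:
7 x $8 = $56

$56


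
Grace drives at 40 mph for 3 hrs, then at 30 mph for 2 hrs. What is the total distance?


Leg 1 distance:
40 x 3 = 120 miles
Leg 2 distance:
30 x 2 = 60 miles
Total distance:
120 + 60 = 180 miles

180 miles


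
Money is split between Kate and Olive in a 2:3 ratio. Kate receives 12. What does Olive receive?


Find the multiplier:
12 / 2 = 6
Apply to Olive's share:
3 x 6 = 18

18


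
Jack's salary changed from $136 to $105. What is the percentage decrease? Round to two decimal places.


Find the absolute change:
|105 - 136| = 31
Divide by original and multiply by 100:
31 / 136 x 100 = 22.7941...% ≈ 22.79%

22.79%


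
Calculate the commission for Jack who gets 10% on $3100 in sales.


Convert rate to decimal:
10% = 0.1
Multiply by sales:
$3100 x 0.1 = $310

$310


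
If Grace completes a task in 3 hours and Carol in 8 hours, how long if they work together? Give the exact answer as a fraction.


Grace's rate: 1/3 of the job per hour
Carol's rate: 1/8 of the job per hour
Combined rate: 1/3 + 1/8 = 11/24 per hour
Time = 1 / (11/24) = 24/11 hours (≈ 2.18 hours)

24/11 hours


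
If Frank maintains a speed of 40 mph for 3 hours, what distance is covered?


Use the formula: distance = speed x time
Speed = 40 mph, Time = 3 hours
40 x 3 = 120 miles

120 miles


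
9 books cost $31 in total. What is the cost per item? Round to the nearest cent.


Total cost: $31
Number of items: 9
Unit price: $31 / 9 = $3.4444... ≈ $3.44

$3.44


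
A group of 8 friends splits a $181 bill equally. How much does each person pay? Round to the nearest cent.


Total bill: $181
Number of people: 8
Each pays: $181 / 8 = $22.625 ≈ $22.63

$22.63


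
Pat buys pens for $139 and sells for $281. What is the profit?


Selling price = $281
Cost price = $139
Profit = selling price - cost price:
Profit = $281 - $139 = $142

$142


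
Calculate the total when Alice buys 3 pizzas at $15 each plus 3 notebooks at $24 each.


Cost of pizzas:
3 x $15 = $45
Cost of notebooks:
3 x $24 = $72
Add both:
$45 + $72 = $117

$117


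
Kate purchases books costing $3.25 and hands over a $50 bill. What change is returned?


Start with the amount paid:
$50
Subtract the price:
$50 - $3.25 = $46.75

$46.75


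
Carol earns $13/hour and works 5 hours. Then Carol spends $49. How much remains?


Calculate earnings:
5 x $13 = $65
Subtract spending:
$65 - $49 = $16

$16


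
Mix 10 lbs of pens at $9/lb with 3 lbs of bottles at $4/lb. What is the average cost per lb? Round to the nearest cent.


Cost of pens:
10 x $9 = $90
Cost of bottles:
3 x $4 = $12
Total cost: $90 + $12 = $102
Total weight: 13 lbs
Average: $102 / 13 = $7.8461... ≈ $7.85/lb

$7.85/lb


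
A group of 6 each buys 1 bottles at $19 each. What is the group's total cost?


Cost per person:
1 x $19 = $19
Group total:
6 x $19 = $114

$114


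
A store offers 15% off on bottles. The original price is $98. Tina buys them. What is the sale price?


Calculate the discount amount:
15% of $98 = $14.70
Subtract from original:
$98 - $14.70 = $83.30

$83.30


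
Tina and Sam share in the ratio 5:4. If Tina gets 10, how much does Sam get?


Find the multiplier:
10 / 5 = 2
Apply to Sam's share:
4 x 2 = 8

8


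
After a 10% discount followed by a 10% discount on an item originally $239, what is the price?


First discount:
10% of $239 = $23.90
Price after first discount:
$239 - $23.90 = $215.10
Second discount:
10% of $215.10 = $21.51
Final price:
$215.10 - $21.51 = $193.59

$193.59


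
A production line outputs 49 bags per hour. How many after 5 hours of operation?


Production rate: 49 bags per hour
Time: 5 hours
Total: 49 x 5 = 245 bags

245 bags


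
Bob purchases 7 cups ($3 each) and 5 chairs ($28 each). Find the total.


Cost of cups:
7 x $3 = $21
Cost of chairs:
5 x $28 = $140
Add both:
$21 + $140 = $161

$161


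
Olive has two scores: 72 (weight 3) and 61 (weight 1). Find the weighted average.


Weighted sum:
3 x 72 + 1 x 61 = 277
Total weight:
3 + 1 = 4
Weighted average:
277 / 4 = 69.25

69.25


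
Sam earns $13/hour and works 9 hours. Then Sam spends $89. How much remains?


Calculate earnings:
9 x $13 = $117
Subtract spending:
$117 - $89 = $28

$28


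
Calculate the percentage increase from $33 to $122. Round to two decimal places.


Find the absolute change:
|122 - 33| = 89
Divide by original and multiply by 100:
89 / 33 x 100 = 269.6969...% ≈ 269.7%

269.7%


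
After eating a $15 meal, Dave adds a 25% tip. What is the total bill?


Calculate the tip:
25% of $15 = $3.75
Add tip to meal cost:
$15 + $3.75 = $18.75

$18.75


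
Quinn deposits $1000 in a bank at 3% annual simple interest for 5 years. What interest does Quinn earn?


Use the formula I = P x R x T / 100
P x R x T = 1000 x 3 x 5 = 15000
I = 15000 / 100 = $150

$150


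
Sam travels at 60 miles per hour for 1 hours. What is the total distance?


Use the formula: distance = speed x time
Speed = 60 mph, Time = 1 hours
60 x 1 = 60 miles

60 miles


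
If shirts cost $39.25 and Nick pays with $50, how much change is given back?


Start with the amount paid:
$50
Subtract the price:
$50 - $39.25 = $10.75

$10.75


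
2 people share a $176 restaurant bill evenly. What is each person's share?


Total bill: $176
Number of people: 2
Each pays: $176 / 2 = $88

$88


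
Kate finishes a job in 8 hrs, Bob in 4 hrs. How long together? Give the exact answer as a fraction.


Kate's rate: 1/8 of the job per hour
Bob's rate: 1/4 of the job per hour
Combined rate: 1/8 + 1/4 = 3/8 per hour
Time = 1 / (3/8) = 8/3 hours (≈ 2.67 hours)

8/3 hours


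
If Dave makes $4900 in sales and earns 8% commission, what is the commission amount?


Convert rate to decimal:
8% = 0.08
Multiply by sales:
$4900 x 0.08 = $392

$392


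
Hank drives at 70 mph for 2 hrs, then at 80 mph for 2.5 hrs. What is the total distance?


Leg 1 distance:
70 x 2 = 140 miles
Leg 2 distance:
80 x 2.5 = 200 miles
Total distance:
140 + 200 = 340 miles

340 miles


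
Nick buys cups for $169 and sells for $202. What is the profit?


Selling price = $202
Cost price = $169
Profit = selling price - cost price:
Profit = $202 - $169 = $33

$33


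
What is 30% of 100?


Convert percentage to decimal:
30% = 0.3
Multiply:
100 x 0.3 = 30

30


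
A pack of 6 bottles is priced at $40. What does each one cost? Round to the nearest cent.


Total cost: $40
Number of items: 6
Unit price: $40 / 6 = $6.6666... ≈ $6.67

$6.67


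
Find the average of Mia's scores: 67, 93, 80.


Add the scores:
67 + 93 + 80 = 240
Divide by the number of tests:
240 / 3 = 80

80


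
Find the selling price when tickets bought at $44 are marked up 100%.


Calculate the markup amount:
100% of $44 = $44
Add to cost:
$44 + $44 = $88

$88


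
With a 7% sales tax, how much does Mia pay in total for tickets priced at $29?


Calculate the tax:
7% of $29 = $2.03
Add tax to price:
$29 + $2.03 = $31.03

$31.03


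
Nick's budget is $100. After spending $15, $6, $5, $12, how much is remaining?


Add up expenses:
$15 + $6 + $5 + $12 = $38
Subtract from budget:
$100 - $38 = $62

$62


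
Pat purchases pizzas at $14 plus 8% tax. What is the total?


Calculate the tax:
8% of $14 = $1.12
Add tax to price:
$14 + $1.12 = $15.12

$15.12


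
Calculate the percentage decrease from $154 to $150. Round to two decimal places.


Find the absolute change:
|150 - 154| = 4
Divide by original and multiply by 100:
4 / 154 x 100 = 2.5974...% ≈ 2.6%

2.6%


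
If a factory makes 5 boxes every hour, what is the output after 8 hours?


Production rate: 5 boxes per hour
Time: 8 hours
Total: 5 x 8 = 40 boxes

40 boxes


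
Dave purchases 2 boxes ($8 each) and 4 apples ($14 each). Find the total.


Cost of boxes:
2 x $8 = $16
Cost of apples:
4 x $14 = $56
Add both:
$16 + $56 = $72

$72


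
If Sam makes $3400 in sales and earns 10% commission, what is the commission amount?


Convert rate to decimal:
10% = 0.1
Multiply by sales:
$3400 x 0.1 = $340

$340


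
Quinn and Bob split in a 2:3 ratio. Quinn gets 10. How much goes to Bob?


Find the multiplier:
10 / 2 = 5
Apply to Bob's share:
3 x 5 = 15

15


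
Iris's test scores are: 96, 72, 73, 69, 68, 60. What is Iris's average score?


Add the scores:
96 + 72 + 73 + 69 + 68 + 60 = 438
Divide by the number of tests:
438 / 6 = 73

73


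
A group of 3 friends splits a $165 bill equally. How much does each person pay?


Total bill: $165
Number of people: 3
Each pays: $165 / 3 = $55

$55


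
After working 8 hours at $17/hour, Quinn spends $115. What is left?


Calculate earnings:
8 x $17 = $136
Subtract spending:
$136 - $115 = $21

$21


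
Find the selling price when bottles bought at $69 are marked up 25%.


Calculate the markup amount:
25% of $69 = $17.25
Add to cost:
$69 + $17.25 = $86.25

$86.25


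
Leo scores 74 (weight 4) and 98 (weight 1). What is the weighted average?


Weighted sum:
4 x 74 + 1 x 98 = 394
Total weight:
4 + 1 = 5
Weighted average:
394 / 5 = 78.8

78.8


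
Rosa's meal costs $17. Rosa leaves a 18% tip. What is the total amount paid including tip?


Calculate the tip:
18% of $17 = $3.06
Add tip to meal cost:
$17 + $3.06 = $20.06

$20.06


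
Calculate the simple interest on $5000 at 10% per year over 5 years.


Use the formula I = P x R x T / 100
P x R x T = 5000 x 10 x 5 = 250000
I = 250000 / 100 = $2500

$2500


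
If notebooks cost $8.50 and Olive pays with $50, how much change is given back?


Start with the amount paid:
$50
Subtract the price:
$50 - $8.50 = $41.50

$41.50


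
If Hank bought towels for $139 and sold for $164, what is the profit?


Selling price = $164
Cost price = $139
Profit = selling price - cost price:
Profit = $164 - $139 = $25

$25


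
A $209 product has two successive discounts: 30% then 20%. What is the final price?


First discount:
30% of $209 = $62.70
Price after first discount:
$209 - $62.70 = $146.30
Second discount:
20% of $146.30 = $29.26
Final price:
$146.30 - $29.26 = $117.04

$117.04


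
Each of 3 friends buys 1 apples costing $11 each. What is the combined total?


Cost per person:
1 x $11 = $11
Group total:
3 x $11 = $33

$33


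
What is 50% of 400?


Convert percentage to decimal:
50% = 0.5
Multiply:
400 x 0.5 = 200

200


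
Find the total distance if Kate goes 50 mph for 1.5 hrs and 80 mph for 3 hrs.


Leg 1 distance:
50 x 1.5 = 75 miles
Leg 2 distance:
80 x 3 = 240 miles
Total distance:
75 + 240 = 315 miles

315 miles


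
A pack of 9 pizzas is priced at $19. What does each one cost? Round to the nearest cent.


Total cost: $19
Number of items: 9
Unit price: $19 / 9 = $2.1111... ≈ $2.11

$2.11


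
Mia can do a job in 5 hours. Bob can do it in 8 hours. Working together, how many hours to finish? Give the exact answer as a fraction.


Mia's rate: 1/5 of the job per hour
Bob's rate: 1/8 of the job per hour
Combined rate: 1/5 + 1/8 = 13/40 per hour
Time = 1 / (13/40) = 40/13 hours (≈ 3.08 hours)

40/13 hours


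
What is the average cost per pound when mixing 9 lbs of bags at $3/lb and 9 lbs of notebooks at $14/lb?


Cost of bags:
9 x $3 = $27
Cost of notebooks:
9 x $14 = $126
Total cost: $27 + $126 = $153
Total weight: 18 lbs
Average: $153 / 18 = $8.50/lb

$8.50/lb


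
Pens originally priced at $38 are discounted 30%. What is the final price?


Calculate the discount amount:
30% of $38 = $11.40
Subtract from original:
$38 - $11.40 = $26.60

$26.60


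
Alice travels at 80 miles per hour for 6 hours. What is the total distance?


Use the formula: distance = speed x time
Speed = 80 mph, Time = 6 hours
80 x 6 = 480 miles

480 miles


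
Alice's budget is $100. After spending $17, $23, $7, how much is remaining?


Add up expenses:
$17 + $23 + $7 = $47
Subtract from budget:
$100 - $47 = $53

$53


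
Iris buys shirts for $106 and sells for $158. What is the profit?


Selling price = $158
Cost price = $106
Profit = selling price - cost price:
Profit = $158 - $106 = $52

$52


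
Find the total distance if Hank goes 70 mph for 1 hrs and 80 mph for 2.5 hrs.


Leg 1 distance:
70 x 1 = 70 miles
Leg 2 distance:
80 x 2.5 = 200 miles
Total distance:
70 + 200 = 270 miles

270 miles


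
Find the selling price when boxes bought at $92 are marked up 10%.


Calculate the markup amount:
10% of $92 = $9.20
Add to cost:
$92 + $9.20 = $101.20

$101.20


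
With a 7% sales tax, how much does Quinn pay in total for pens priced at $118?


Calculate the tax:
7% of $118 = $8.26
Add tax to price:
$118 + $8.26 = $126.26

$126.26


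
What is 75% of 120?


Convert percentage to decimal:
75% = 0.75
Multiply:
120 x 0.75 = 90

90


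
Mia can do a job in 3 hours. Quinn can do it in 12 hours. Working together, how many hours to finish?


Mia's rate: 1/3 of the job per hour
Quinn's rate: 1/12 of the job per hour
Combined rate: 1/3 + 1/12 = 5/12 per hour
Time = 1 / (5/12) = 12/5 = 2.4 hours

2.4 hours


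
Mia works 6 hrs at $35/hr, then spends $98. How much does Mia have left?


Calculate earnings:
6 x $35 = $210
Subtract spending:
$210 - $98 = $112

$112


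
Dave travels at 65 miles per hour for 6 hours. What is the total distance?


Use the formula: distance = speed x time
Speed = 65 mph, Time = 6 hours
65 x 6 = 390 miles

390 miles


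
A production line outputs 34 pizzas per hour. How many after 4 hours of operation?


Production rate: 34 pizzas per hour
Time: 4 hours
Total: 34 x 4 = 136 pizzas

136 pizzas


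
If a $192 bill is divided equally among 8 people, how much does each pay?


Total bill: $192
Number of people: 8
Each pays: $192 / 8 = $24

$24


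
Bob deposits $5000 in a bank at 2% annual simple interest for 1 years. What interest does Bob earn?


Use the formula I = P x R x T / 100
P x R x T = 5000 x 2 x 1 = 10000
I = 10000 / 100 = $100

$100


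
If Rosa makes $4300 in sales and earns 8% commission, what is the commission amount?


Convert rate to decimal:
8% = 0.08
Multiply by sales:
$4300 x 0.08 = $344

$344


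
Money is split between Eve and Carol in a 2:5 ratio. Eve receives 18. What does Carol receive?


Find the multiplier:
18 / 2 = 9
Apply to Carol's share:
5 x 9 = 45

45


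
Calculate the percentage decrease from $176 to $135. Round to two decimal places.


Find the absolute change:
|135 - 176| = 41
Divide by original and multiply by 100:
41 / 176 x 100 = 23.2954...% ≈ 23.3%

23.3%


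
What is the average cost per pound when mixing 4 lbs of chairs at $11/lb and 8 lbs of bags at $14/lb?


Cost of chairs:
4 x $11 = $44
Cost of bags:
8 x $14 = $112
Total cost: $44 + $112 = $156
Total weight: 12 lbs
Average: $156 / 12 = $13/lb

$13/lb


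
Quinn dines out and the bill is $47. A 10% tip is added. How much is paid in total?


Calculate the tip:
10% of $47 = $4.70
Add tip to meal cost:
$47 + $4.70 = $51.70

$51.70


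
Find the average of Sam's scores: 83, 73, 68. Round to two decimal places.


Add the scores:
83 + 73 + 68 = 224
Divide by the number of tests:
224 / 3 = 74.6666... ≈ 74.67

74.67


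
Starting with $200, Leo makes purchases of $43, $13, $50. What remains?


Add up expenses:
$43 + $13 + $50 = $106
Subtract from budget:
$200 - $106 = $94

$94


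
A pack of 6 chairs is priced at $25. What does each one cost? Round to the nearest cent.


Total cost: $25
Number of items: 6
Unit price: $25 / 6 = $4.1666... ≈ $4.17

$4.17


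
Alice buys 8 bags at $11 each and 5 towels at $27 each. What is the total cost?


Cost of bags:
8 x $11 = $88
Cost of towels:
5 x $27 = $135
Add both:
$88 + $135 = $223

$223


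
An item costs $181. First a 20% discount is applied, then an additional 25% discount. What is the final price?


First discount:
20% of $181 = $36.20
Price after first discount:
$181 - $36.20 = $144.80
Second discount:
25% of $144.80 = $36.20
Final price:
$144.80 - $36.20 = $108.60

$108.60


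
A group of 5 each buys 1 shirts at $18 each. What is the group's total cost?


Cost per person:
1 x $18 = $18
Group total:
5 x $18 = $90

$90


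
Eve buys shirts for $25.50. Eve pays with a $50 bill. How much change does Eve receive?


Start with the amount paid:
$50
Subtract the price:
$50 - $25.50 = $24.50

$24.50


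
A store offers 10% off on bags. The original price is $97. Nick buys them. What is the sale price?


Calculate the discount amount:
10% of $97 = $9.70
Subtract from original:
$97 - $9.70 = $87.30

$87.30


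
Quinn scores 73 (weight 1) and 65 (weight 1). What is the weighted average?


Weighted sum:
1 x 73 + 1 x 65 = 138
Total weight:
1 + 1 = 2
Weighted average:
138 / 2 = 69

69


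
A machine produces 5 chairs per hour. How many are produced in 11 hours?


Production rate: 5 chairs per hour
Time: 11 hours
Total: 5 x 11 = 55 chairs

55 chairs


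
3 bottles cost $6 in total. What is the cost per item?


Total cost: $6
Number of items: 3
Unit price: $6 / 3 = $2

$2


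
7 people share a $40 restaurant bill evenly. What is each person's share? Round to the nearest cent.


Total bill: $40
Number of people: 7
Each pays: $40 / 7 = $5.7142... ≈ $5.71

$5.71


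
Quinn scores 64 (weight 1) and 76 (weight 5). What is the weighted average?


Weighted sum:
1 x 64 + 5 x 76 = 444
Total weight:
1 + 5 = 6
Weighted average:
444 / 6 = 74

74


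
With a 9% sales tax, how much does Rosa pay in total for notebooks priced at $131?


Calculate the tax:
9% of $131 = $11.79
Add tax to price:
$131 + $11.79 = $142.79

$142.79


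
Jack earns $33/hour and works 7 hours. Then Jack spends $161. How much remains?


Calculate earnings:
7 x $33 = $231
Subtract spending:
$231 - $161 = $70

$70


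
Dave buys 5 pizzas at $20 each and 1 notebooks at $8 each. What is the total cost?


Cost of pizzas:
5 x $20 = $100
Cost of notebooks:
1 x $8 = $8
Add both:
$100 + $8 = $108

$108


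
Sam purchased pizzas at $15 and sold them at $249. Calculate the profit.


Selling price = $249
Cost price = $15
Profit = selling price - cost price:
Profit = $249 - $15 = $234

$234


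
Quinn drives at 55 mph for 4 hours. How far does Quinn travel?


Use the formula: distance = speed x time
Speed = 55 mph, Time = 4 hours
55 x 4 = 220 miles

220 miles


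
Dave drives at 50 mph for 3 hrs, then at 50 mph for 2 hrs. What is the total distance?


Leg 1 distance:
50 x 3 = 150 miles
Leg 2 distance:
50 x 2 = 100 miles
Total distance:
150 + 100 = 250 miles

250 miles


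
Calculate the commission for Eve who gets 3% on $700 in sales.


Convert rate to decimal:
3% = 0.03
Multiply by sales:
$700 x 0.03 = $21

$21


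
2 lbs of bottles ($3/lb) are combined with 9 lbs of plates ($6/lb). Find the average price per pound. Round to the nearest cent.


Cost of bottles:
2 x $3 = $6
Cost of plates:
9 x $6 = $54
Total cost: $6 + $54 = $60
Total weight: 11 lbs
Average: $60 / 11 = $5.4545... ≈ $5.45/lb

$5.45/lb


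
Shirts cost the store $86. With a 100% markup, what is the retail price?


Calculate the markup amount:
100% of $86 = $86
Add to cost:
$86 + $86 = $172

$172


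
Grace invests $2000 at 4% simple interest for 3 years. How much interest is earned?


Use the formula I = P x R x T / 100
P x R x T = 2000 x 4 x 3 = 24000
I = 24000 / 100 = $240

$240


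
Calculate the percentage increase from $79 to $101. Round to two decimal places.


Find the absolute change:
|101 - 79| = 22
Divide by original and multiply by 100:
22 / 79 x 100 = 27.8481...% ≈ 27.85%

27.85%


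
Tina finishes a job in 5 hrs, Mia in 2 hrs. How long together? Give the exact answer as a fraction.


Tina's rate: 1/5 of the job per hour
Mia's rate: 1/2 of the job per hour
Combined rate: 1/5 + 1/2 = 7/10 per hour
Time = 1 / (7/10) = 10/7 hours (≈ 1.43 hours)

10/7 hours


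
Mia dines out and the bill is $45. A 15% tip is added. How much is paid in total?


Calculate the tip:
15% of $45 = $6.75
Add tip to meal cost:
$45 + $6.75 = $51.75

$51.75


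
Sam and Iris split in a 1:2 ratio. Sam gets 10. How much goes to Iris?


Find the multiplier:
10 / 1 = 10
Apply to Iris's share:
2 x 10 = 20

20


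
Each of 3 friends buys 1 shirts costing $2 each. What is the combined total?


Cost per person:
1 x $2 = $2
Group total:
3 x $2 = $6

$6


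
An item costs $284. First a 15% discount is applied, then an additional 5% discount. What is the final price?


First discount:
15% of $284 = $42.60
Price after first discount:
$284 - $42.60 = $241.40
Second discount:
5% of $241.40 = $12.07
Final price:
$241.40 - $12.07 = $229.33

$229.33


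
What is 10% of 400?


Convert percentage to decimal:
10% = 0.1
Multiply:
400 x 0.1 = 40

40


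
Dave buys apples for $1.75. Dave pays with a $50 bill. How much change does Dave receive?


Start with the amount paid:
$50
Subtract the price:
$50 - $1.75 = $48.25

$48.25


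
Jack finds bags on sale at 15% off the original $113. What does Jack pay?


Calculate the discount amount:
15% of $113 = $16.95
Subtract from original:
$113 - $16.95 = $96.05

$96.05


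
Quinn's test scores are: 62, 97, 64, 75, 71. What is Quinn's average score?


Add the scores:
62 + 97 + 64 + 75 + 71 = 369
Divide by the number of tests:
369 / 5 = 73.8

73.8


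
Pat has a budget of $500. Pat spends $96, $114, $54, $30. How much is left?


Add up expenses:
$96 + $114 + $54 + $30 = $294
Subtract from budget:
$500 - $294 = $206

$206


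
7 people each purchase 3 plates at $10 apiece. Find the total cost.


Cost per person:
3 x $10 = $30
Group total:
7 x $30 = $210

$210


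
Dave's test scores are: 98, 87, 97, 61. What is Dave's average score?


Add the scores:
98 + 87 + 97 + 61 = 343
Divide by the number of tests:
343 / 4 = 85.75

85.75


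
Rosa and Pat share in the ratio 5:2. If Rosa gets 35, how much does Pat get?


Find the multiplier:
35 / 5 = 7
Apply to Pat's share:
2 x 7 = 14

14


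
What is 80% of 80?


Convert percentage to decimal:
80% = 0.8
Multiply:
80 x 0.8 = 64

64


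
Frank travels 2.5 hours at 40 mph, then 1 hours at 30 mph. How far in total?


Leg 1 distance:
40 x 2.5 = 100 miles
Leg 2 distance:
30 x 1 = 30 miles
Total distance:
100 + 30 = 130 miles

130 miles


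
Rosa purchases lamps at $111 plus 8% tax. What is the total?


Calculate the tax:
8% of $111 = $8.88
Add tax to price:
$111 + $8.88 = $119.88

$119.88


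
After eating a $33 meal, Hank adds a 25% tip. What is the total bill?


Calculate the tip:
25% of $33 = $8.25
Add tip to meal cost:
$33 + $8.25 = $41.25

$41.25


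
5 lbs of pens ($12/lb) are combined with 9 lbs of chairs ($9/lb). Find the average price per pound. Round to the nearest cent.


Cost of pens:
5 x $12 = $60
Cost of chairs:
9 x $9 = $81
Total cost: $60 + $81 = $141
Total weight: 14 lbs
Average: $141 / 14 = $10.0714... ≈ $10.07/lb

$10.07/lb


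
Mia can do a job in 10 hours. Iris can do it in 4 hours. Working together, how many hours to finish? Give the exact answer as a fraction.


Mia's rate: 1/10 of the job per hour
Iris's rate: 1/4 of the job per hour
Combined rate: 1/10 + 1/4 = 7/20 per hour
Time = 1 / (7/20) = 20/7 hours (≈ 2.86 hours)

20/7 hours


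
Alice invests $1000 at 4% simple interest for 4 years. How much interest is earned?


Use the formula I = P x R x T / 100
P x R x T = 1000 x 4 x 4 = 16000
I = 16000 / 100 = $160

$160


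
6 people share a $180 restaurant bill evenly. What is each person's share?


Total bill: $180
Number of people: 6
Each pays: $180 / 6 = $30

$30


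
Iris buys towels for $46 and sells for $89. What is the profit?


Selling price = $89
Cost price = $46
Profit = selling price - cost price:
Profit = $89 - $46 = $43

$43


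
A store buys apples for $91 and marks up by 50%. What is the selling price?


Calculate the markup amount:
50% of $91 = $45.50
Add to cost:
$91 + $45.50 = $136.50

$136.50


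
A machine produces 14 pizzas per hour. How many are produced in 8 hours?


Production rate: 14 pizzas per hour
Time: 8 hours
Total: 14 x 8 = 112 pizzas

112 pizzas


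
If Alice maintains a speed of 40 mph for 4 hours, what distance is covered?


Use the formula: distance = speed x time
Speed = 40 mph, Time = 4 hours
40 x 4 = 160 miles

160 miles


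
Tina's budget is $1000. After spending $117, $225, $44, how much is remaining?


Add up expenses:
$117 + $225 + $44 = $386
Subtract from budget:
$1000 - $386 = $614

$614


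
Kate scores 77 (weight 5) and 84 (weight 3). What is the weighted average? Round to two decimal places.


Weighted sum:
5 x 77 + 3 x 84 = 637
Total weight:
5 + 3 = 8
Weighted average:
637 / 8 = 79.625 ≈ 79.63

79.63


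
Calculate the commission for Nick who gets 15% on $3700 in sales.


Convert rate to decimal:
15% = 0.15
Multiply by sales:
$3700 x 0.15 = $555

$555


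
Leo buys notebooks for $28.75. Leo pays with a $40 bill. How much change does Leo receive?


Start with the amount paid:
$40
Subtract the price:
$40 - $28.75 = $11.25

$11.25


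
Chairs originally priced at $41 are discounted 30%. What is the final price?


Calculate the discount amount:
30% of $41 = $12.30
Subtract from original:
$41 - $12.30 = $28.70

$28.70


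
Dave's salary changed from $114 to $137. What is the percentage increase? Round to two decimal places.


Find the absolute change:
|137 - 114| = 23
Divide by original and multiply by 100:
23 / 114 x 100 = 20.1754...% ≈ 20.18%

20.18%


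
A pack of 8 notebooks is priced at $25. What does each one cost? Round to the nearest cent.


Total cost: $25
Number of items: 8
Unit price: $25 / 8 = $3.125 ≈ $3.13

$3.13


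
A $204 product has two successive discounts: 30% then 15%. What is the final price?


First discount:
30% of $204 = $61.20
Price after first discount:
$204 - $61.20 = $142.80
Second discount:
15% of $142.80 = $21.42
Final price:
$142.80 - $21.42 = $121.38

$121.38


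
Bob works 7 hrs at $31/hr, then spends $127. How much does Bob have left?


Calculate earnings:
7 x $31 = $217
Subtract spending:
$217 - $127 = $90

$90


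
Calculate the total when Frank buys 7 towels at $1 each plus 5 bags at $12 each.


Cost of towels:
7 x $1 = $7
Cost of bags:
5 x $12 = $60
Add both:
$7 + $60 = $67

$67


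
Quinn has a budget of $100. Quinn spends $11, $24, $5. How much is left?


Add up expenses:
$11 + $24 + $5 = $40
Subtract from budget:
$100 - $40 = $60

$60


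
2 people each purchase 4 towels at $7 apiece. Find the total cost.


Cost per person:
4 x $7 = $28
Group total:
2 x $28 = $56

$56


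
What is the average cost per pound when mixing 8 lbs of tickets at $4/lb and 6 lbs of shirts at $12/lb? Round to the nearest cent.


Cost of tickets:
8 x $4 = $32
Cost of shirts:
6 x $12 = $72
Total cost: $32 + $72 = $104
Total weight: 14 lbs
Average: $104 / 14 = $7.4285... ≈ $7.43/lb

$7.43/lb


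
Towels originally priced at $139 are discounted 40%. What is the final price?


Calculate the discount amount:
40% of $139 = $55.60
Subtract from original:
$139 - $55.60 = $83.40

$83.40


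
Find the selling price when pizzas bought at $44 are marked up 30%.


Calculate the markup amount:
30% of $44 = $13.20
Add to cost:
$44 + $13.20 = $57.20

$57.20


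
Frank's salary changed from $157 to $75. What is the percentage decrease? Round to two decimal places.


Find the absolute change:
|75 - 157| = 82
Divide by original and multiply by 100:
82 / 157 x 100 = 52.2292...% ≈ 52.23%

52.23%


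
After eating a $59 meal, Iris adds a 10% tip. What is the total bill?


Calculate the tip:
10% of $59 = $5.90
Add tip to meal cost:
$59 + $5.90 = $64.90

$64.90


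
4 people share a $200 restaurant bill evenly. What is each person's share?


Total bill: $200
Number of people: 4
Each pays: $200 / 4 = $50

$50


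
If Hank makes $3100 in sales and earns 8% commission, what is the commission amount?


Convert rate to decimal:
8% = 0.08
Multiply by sales:
$3100 x 0.08 = $248

$248


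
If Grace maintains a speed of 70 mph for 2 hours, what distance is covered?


Use the formula: distance = speed x time
Speed = 70 mph, Time = 2 hours
70 x 2 = 140 miles

140 miles


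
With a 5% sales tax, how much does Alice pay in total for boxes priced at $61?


Calculate the tax:
5% of $61 = $3.05
Add tax to price:
$61 + $3.05 = $64.05

$64.05


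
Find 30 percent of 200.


Convert percentage to decimal:
30% = 0.3
Multiply:
200 x 0.3 = 60

60


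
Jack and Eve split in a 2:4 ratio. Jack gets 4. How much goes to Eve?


Find the multiplier:
4 / 2 = 2
Apply to Eve's share:
4 x 2 = 8

8


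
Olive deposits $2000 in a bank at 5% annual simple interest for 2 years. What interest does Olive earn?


Use the formula I = P x R x T / 100
P x R x T = 2000 x 5 x 2 = 20000
I = 20000 / 100 = $200

$200


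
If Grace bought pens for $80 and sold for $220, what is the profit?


Selling price = $220
Cost price = $80
Profit = selling price - cost price:
Profit = $220 - $80 = $140

$140


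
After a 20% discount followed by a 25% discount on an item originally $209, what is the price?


First discount:
20% of $209 = $41.80
Price after first discount:
$209 - $41.80 = $167.20
Second discount:
25% of $167.20 = $41.80
Final price:
$167.20 - $41.80 = $125.40

$125.40


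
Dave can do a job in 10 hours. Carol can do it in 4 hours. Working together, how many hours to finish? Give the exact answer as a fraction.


Dave's rate: 1/10 of the job per hour
Carol's rate: 1/4 of the job per hour
Combined rate: 1/10 + 1/4 = 7/20 per hour
Time = 1 / (7/20) = 20/7 hours (≈ 2.86 hours)

20/7 hours


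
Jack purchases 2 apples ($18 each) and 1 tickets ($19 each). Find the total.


Cost of apples:
2 x $18 = $36
Cost of tickets:
1 x $19 = $19
Add both:
$36 + $19 = $55

$55


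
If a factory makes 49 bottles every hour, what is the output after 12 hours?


Production rate: 49 bottles per hour
Time: 12 hours
Total: 49 x 12 = 588 bottles

588 bottles


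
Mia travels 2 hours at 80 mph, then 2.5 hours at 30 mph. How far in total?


Leg 1 distance:
80 x 2 = 160 miles
Leg 2 distance:
30 x 2.5 = 75 miles
Total distance:
160 + 75 = 235 miles

235 miles


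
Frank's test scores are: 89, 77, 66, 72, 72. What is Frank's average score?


Add the scores:
89 + 77 + 66 + 72 + 72 = 376
Divide by the number of tests:
376 / 5 = 75.2

75.2


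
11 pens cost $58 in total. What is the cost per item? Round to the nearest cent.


Total cost: $58
Number of items: 11
Unit price: $58 / 11 = $5.2727... ≈ $5.27

$5.27


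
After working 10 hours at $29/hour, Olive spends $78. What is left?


Calculate earnings:
10 x $29 = $290
Subtract spending:
$290 - $78 = $212

$212


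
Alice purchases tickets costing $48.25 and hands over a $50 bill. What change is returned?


Start with the amount paid:
$50
Subtract the price:
$50 - $48.25 = $1.75

$1.75


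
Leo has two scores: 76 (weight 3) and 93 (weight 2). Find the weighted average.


Weighted sum:
3 x 76 + 2 x 93 = 414
Total weight:
3 + 2 = 5
Weighted average:
414 / 5 = 82.8

82.8


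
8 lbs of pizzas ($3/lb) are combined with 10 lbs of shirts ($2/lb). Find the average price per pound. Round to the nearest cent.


Cost of pizzas:
8 x $3 = $24
Cost of shirts:
10 x $2 = $20
Total cost: $24 + $20 = $44
Total weight: 18 lbs
Average: $44 / 18 = $2.4444... ≈ $2.44/lb

$2.44/lb


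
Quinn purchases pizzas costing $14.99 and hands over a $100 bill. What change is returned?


Start with the amount paid:
$100
Subtract the price:
$100 - $14.99 = $85.01

$85.01


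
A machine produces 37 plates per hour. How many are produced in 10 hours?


Production rate: 37 plates per hour
Time: 10 hours
Total: 37 x 10 = 370 plates

370 plates


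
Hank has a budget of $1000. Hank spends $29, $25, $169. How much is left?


Add up expenses:
$29 + $25 + $169 = $223
Subtract from budget:
$1000 - $223 = $777

$777


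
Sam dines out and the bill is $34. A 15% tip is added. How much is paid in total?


Calculate the tip:
15% of $34 = $5.10
Add tip to meal cost:
$34 + $5.10 = $39.10

$39.10


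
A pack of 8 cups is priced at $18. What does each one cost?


Total cost: $18
Number of items: 8
Unit price: $18 / 8 = $2.25

$2.25


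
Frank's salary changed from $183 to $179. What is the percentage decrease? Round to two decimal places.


Find the absolute change:
|179 - 183| = 4
Divide by original and multiply by 100:
4 / 183 x 100 = 2.1857...% ≈ 2.19%

2.19%


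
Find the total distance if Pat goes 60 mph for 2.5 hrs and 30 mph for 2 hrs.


Leg 1 distance:
60 x 2.5 = 150 miles
Leg 2 distance:
30 x 2 = 60 miles
Total distance:
150 + 60 = 210 miles

210 miles


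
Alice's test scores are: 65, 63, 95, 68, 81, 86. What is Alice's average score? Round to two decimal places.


Add the scores:
65 + 63 + 95 + 68 + 81 + 86 = 458
Divide by the number of tests:
458 / 6 = 76.3333... ≈ 76.33

76.33


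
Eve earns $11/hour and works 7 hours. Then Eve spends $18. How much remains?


Calculate earnings:
7 x $11 = $77
Subtract spending:
$77 - $18 = $59

$59


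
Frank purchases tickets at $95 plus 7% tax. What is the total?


Calculate the tax:
7% of $95 = $6.65
Add tax to price:
$95 + $6.65 = $101.65

$101.65


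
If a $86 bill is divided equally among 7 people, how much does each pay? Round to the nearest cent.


Total bill: $86
Number of people: 7
Each pays: $86 / 7 = $12.2857... ≈ $12.29

$12.29


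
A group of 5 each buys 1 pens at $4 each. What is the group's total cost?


Cost per person:
1 x $4 = $4
Group total:
5 x $4 = $20

$20


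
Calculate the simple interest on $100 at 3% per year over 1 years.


Use the formula I = P x R x T / 100
P x R x T = 100 x 3 x 1 = 300
I = 300 / 100 = $3

$3


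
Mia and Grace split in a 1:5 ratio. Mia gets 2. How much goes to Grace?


Find the multiplier:
2 / 1 = 2
Apply to Grace's share:
5 x 2 = 10

10


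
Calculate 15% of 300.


Convert percentage to decimal:
15% = 0.15
Multiply:
300 x 0.15 = 45

45


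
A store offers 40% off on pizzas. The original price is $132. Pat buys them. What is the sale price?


Calculate the discount amount:
40% of $132 = $52.80
Subtract from original:
$132 - $52.80 = $79.20

$79.20


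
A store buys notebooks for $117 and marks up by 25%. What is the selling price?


Calculate the markup amount:
25% of $117 = $29.25
Add to cost:
$117 + $29.25 = $146.25

$146.25


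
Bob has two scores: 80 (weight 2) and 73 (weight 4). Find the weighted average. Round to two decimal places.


Weighted sum:
2 x 80 + 4 x 73 = 452
Total weight:
2 + 4 = 6
Weighted average:
452 / 6 = 75.3333... ≈ 75.33

75.33


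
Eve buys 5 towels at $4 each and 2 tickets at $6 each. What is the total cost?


Cost of towels:
5 x $4 = $20
Cost of tickets:
2 x $6 = $12
Add both:
$20 + $12 = $32

$32


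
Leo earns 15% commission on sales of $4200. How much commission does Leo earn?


Convert rate to decimal:
15% = 0.15
Multiply by sales:
$4200 x 0.15 = $630

$630


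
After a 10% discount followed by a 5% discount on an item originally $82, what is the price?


First discount:
10% of $82 = $8.20
Price after first discount:
$82 - $8.20 = $73.80
Second discount:
5% of $73.80 = $3.69
Final price:
$73.80 - $3.69 = $70.11

$70.11


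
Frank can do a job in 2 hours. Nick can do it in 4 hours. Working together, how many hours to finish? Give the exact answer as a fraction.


Frank's rate: 1/2 of the job per hour
Nick's rate: 1/4 of the job per hour
Combined rate: 1/2 + 1/4 = 3/4 per hour
Time = 1 / (3/4) = 4/3 hours (≈ 1.33 hours)

4/3 hours


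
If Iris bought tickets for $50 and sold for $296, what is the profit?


Selling price = $296
Cost price = $50
Profit = selling price - cost price:
Profit = $296 - $50 = $246

$246


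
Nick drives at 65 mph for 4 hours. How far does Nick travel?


Use the formula: distance = speed x time
Speed = 65 mph, Time = 4 hours
65 x 4 = 260 miles

260 miles


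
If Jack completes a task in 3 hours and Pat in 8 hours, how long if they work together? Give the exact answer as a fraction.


Jack's rate: 1/3 of the job per hour
Pat's rate: 1/8 of the job per hour
Combined rate: 1/3 + 1/8 = 11/24 per hour
Time = 1 / (11/24) = 24/11 hours (≈ 2.18 hours)

24/11 hours
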